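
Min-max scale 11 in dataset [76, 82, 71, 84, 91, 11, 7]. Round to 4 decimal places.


Min = 7, Max = 91
Range = 91 - 7 = 84
Scaled = (x - min) / (max - min)
= (11 - 7) / 84
= 4 / 84
= 0.0476

0.0476


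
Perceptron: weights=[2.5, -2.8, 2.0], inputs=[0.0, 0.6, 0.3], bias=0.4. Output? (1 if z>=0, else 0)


z = w . x + b
= 2.5*0.0 + -2.8*0.6 + 2.0*0.3 + 0.4
= 0.0 + -1.68 + 0.6 + 0.4
= -1.08 + 0.4
= -0.68
Since z = -0.68 < 0, output = 0

0


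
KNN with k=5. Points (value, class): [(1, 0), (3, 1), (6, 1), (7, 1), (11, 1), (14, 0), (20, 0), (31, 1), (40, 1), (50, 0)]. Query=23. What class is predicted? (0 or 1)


Distances from query 23:
Point 20 (class 0): distance = 3
Point 31 (class 1): distance = 8
Point 14 (class 0): distance = 9
Point 11 (class 1): distance = 12
Point 7 (class 1): distance = 16
K=5 nearest neighbors: classes = [0, 1, 0, 1, 1]
Votes for class 1: 3 / 5
Majority vote => class 1

1


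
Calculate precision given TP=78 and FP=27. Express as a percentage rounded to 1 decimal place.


Precision = TP / (TP + FP) * 100
= 78 / (78 + 27)
= 78 / 105
= 0.7429
= 74.3%

74.3


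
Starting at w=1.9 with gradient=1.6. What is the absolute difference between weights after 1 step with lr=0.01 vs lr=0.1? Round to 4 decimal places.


With lr=0.01: w_new = 1.9 - 0.01 * 1.6 = 1.884
With lr=0.1: w_new = 1.9 - 0.1 * 1.6 = 1.74
Absolute difference = |1.884 - 1.74|
= 0.1440

0.1440


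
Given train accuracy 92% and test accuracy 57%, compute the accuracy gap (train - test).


Gap = train_accuracy - test_accuracy
= 92 - 57
= 35%
This large gap strongly indicates overfitting.

35


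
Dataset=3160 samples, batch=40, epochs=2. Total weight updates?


Iterations per epoch = 3160 / 40 = 79
Total updates = iterations_per_epoch * epochs
= 79 * 2
= 158

158


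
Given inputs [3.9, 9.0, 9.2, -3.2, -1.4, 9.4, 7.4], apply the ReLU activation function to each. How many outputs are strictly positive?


ReLU(x) = max(0, x) for each element:
ReLU(3.9) = 3.9
ReLU(9.0) = 9.0
ReLU(9.2) = 9.2
ReLU(-3.2) = 0
ReLU(-1.4) = 0
ReLU(9.4) = 9.4
ReLU(7.4) = 7.4
Active neurons (>0): 5

5


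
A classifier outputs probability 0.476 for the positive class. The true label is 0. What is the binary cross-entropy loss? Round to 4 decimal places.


For y=0: Loss = -log(1-p)
= -log(1 - 0.476)
= -log(0.524)
= -(-0.6463)
= 0.6463

0.6463


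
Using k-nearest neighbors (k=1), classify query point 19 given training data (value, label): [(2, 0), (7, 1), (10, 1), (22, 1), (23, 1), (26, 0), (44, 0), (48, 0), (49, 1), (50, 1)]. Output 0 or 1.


Distances from query 19:
Point 22 (class 1): distance = 3
K=1 nearest neighbors: classes = [1]
Votes for class 1: 1 / 1
Majority vote => class 1

1


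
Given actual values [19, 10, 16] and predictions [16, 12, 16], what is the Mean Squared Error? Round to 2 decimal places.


Differences: [3, -2, 0]
Squared errors: [9, 4, 0]
Sum of squared errors = 13
MSE = 13 / 3 = 4.33

4.33


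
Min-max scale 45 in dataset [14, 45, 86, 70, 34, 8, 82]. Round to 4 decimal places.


Min = 8, Max = 86
Range = 86 - 8 = 78
Scaled = (x - min) / (max - min)
= (45 - 8) / 78
= 37 / 78
= 0.4744

0.4744


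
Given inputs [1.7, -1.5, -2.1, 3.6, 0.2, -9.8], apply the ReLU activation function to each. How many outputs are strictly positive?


ReLU(x) = max(0, x) for each element:
ReLU(1.7) = 1.7
ReLU(-1.5) = 0
ReLU(-2.1) = 0
ReLU(3.6) = 3.6
ReLU(0.2) = 0.2
ReLU(-9.8) = 0
Active neurons (>0): 3

3


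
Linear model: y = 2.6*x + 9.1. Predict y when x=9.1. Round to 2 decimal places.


y = 2.6 * 9.1 + (9.1)
= 23.66 + (9.1)
= 32.76

32.76


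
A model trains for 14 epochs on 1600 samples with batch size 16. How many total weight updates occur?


Iterations per epoch = 1600 / 16 = 100
Total updates = iterations_per_epoch * epochs
= 100 * 14
= 1400

1400


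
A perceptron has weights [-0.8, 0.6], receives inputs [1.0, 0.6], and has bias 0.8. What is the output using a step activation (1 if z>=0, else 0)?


z = w . x + b
= -0.8*1.0 + 0.6*0.6 + 0.8
= -0.8 + 0.36 + 0.8
= -0.44 + 0.8
= 0.36
Since z = 0.36 >= 0, output = 1

1


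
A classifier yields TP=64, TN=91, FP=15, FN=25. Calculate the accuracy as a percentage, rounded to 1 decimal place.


Accuracy = (TP + TN) / (TP + TN + FP + FN) * 100
= (64 + 91) / (64 + 91 + 15 + 25)
= 155 / 195
= 0.7949
= 79.5%

79.5


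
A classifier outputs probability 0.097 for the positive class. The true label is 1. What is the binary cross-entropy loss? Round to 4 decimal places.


For y=1: Loss = -log(p)
= -log(0.097)
= -(-2.333)
= 2.3330

2.3330


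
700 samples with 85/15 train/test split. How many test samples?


Train samples = 700 * 85% = 595
Test samples = 700 - 595
= 105

105


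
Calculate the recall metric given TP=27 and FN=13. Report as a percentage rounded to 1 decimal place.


Recall = TP / (TP + FN) * 100
= 27 / (27 + 13)
= 27 / 40
= 0.675
= 67.5%

67.5


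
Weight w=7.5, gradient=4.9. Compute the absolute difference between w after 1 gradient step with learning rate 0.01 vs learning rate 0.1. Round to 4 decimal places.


With lr=0.01: w_new = 7.5 - 0.01 * 4.9 = 7.451
With lr=0.1: w_new = 7.5 - 0.1 * 4.9 = 7.01
Absolute difference = |7.451 - 7.01|
= 0.4410

0.4410


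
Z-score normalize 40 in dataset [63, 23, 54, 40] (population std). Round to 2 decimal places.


Mean = (63 + 23 + 54 + 40) / 4 = 45.0
Variance = sum((x_i - mean)^2) / n = 228.5
Std = sqrt(228.5) = 15.1162
Z = (x - mean) / std
= (40 - 45.0) / 15.1162
= -5.0 / 15.1162
= -0.33

-0.33


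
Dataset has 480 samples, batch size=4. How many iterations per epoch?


Iterations per epoch = dataset_size / batch_size
= 480 / 4
= 120

120


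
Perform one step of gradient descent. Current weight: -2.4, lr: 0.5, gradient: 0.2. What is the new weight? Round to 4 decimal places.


w_new = w_old - lr * gradient
= -2.4 - 0.5 * 0.2
= -2.4 - (0.1)
= -2.5000

-2.5000


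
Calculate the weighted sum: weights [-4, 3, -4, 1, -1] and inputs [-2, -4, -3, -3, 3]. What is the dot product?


Element-wise products:
-4 * -2 = 8
3 * -4 = -12
-4 * -3 = 12
1 * -3 = -3
-1 * 3 = -3
Sum = 8 + -12 + 12 + -3 + -3
= 2

2


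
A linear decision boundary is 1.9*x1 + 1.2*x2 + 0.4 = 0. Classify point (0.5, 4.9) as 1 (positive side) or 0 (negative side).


Compute 1.9 * 0.5 + 1.2 * 4.9 + 0.4
= 0.95 + 5.88 + 0.4
= 7.23
Since 7.23 >= 0, the point is on the positive side.

1


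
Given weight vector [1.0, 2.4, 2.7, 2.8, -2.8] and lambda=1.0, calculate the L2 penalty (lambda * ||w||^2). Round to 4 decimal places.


Squaring each weight:
1.0^2 = 1.0
2.4^2 = 5.76
2.7^2 = 7.29
2.8^2 = 7.84
(-2.8)^2 = 7.84
Sum of squares = 29.73
Penalty = 1.0 * 29.73 = 29.7300

29.7300


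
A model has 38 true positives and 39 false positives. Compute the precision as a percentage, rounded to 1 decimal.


Precision = TP / (TP + FP) * 100
= 38 / (38 + 39)
= 38 / 77
= 0.4935
= 49.4%

49.4


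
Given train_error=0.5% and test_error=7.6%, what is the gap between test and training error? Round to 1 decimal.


Generalization gap = test_error - train_error
= 7.6 - 0.5
= 7.1%
A moderate gap.

7.1


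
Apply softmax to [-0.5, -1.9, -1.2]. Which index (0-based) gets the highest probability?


Softmax is a monotonic transformation, so it preserves the argmax.
We need to find the index of the maximum logit.
Index 0: -0.5
Index 1: -1.9
Index 2: -1.2
Maximum logit = -0.5 at index 0

0


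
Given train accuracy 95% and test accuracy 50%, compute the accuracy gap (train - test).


Gap = train_accuracy - test_accuracy
= 95 - 50
= 45%
This large gap strongly indicates overfitting.

45


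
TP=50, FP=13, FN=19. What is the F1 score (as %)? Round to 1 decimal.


Precision = TP / (TP + FP) = 50 / 63 = 0.7937
Recall = TP / (TP + FN) = 50 / 69 = 0.7246
F1 = 2 * P * R / (P + R)
= 2 * 0.7937 * 0.7246 / (0.7937 + 0.7246)
= 1.1502 / 1.5183
= 0.7576
As percentage: 75.8%

75.8


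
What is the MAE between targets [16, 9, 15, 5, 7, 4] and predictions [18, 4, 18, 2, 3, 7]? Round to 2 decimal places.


Absolute errors: [2, 5, 3, 3, 4, 3]
Sum of absolute errors = 20
MAE = 20 / 6 = 3.33

3.33


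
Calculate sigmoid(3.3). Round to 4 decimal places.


sigmoid(z) = 1 / (1 + exp(-z))
exp(-(3.3)) = exp(-3.3) = 0.0369
1 + 0.0369 = 1.0369
1 / 1.0369 = 0.9644

0.9644


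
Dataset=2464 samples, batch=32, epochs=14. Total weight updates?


Iterations per epoch = 2464 / 32 = 77
Total updates = iterations_per_epoch * epochs
= 77 * 14
= 1078

1078


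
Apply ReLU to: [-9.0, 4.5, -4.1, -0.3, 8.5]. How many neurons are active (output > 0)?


ReLU(x) = max(0, x) for each element:
ReLU(-9.0) = 0
ReLU(4.5) = 4.5
ReLU(-4.1) = 0
ReLU(-0.3) = 0
ReLU(8.5) = 8.5
Active neurons (>0): 2

2


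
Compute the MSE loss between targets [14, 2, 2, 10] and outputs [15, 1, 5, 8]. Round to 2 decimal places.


Differences: [-1, 1, -3, 2]
Squared errors: [1, 1, 9, 4]
Sum of squared errors = 15
MSE = 15 / 4 = 3.75

3.75


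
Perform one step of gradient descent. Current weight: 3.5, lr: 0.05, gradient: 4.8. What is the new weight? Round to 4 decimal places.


w_new = w_old - lr * gradient
= 3.5 - 0.05 * 4.8
= 3.5 - (0.24)
= 3.2600

3.2600


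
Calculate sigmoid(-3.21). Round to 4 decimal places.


sigmoid(z) = 1 / (1 + exp(-z))
exp(-(-3.21)) = exp(3.21) = 24.7791
1 + 24.7791 = 25.7791
1 / 25.7791 = 0.0388

0.0388


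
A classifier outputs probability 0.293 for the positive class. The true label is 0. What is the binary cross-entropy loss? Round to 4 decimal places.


For y=0: Loss = -log(1-p)
= -log(1 - 0.293)
= -log(0.707)
= -(-0.3467)
= 0.3467

0.3467


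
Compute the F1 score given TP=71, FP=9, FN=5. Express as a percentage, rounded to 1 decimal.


Precision = TP / (TP + FP) = 71 / 80 = 0.8875
Recall = TP / (TP + FN) = 71 / 76 = 0.9342
F1 = 2 * P * R / (P + R)
= 2 * 0.8875 * 0.9342 / (0.8875 + 0.9342)
= 1.6582 / 1.8217
= 0.9103
As percentage: 91.0%

91.0


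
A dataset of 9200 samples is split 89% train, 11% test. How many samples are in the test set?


Train samples = 9200 * 89% = 8188
Test samples = 9200 - 8188
= 1012

1012


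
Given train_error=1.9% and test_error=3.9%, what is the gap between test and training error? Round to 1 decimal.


Generalization gap = test_error - train_error
= 3.9 - 1.9
= 2.0%
A moderate gap.

2.0


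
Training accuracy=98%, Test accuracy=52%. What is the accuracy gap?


Gap = train_accuracy - test_accuracy
= 98 - 52
= 46%
This large gap strongly indicates overfitting.

46


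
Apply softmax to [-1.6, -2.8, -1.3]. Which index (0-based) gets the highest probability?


Softmax is a monotonic transformation, so it preserves the argmax.
We need to find the index of the maximum logit.
Index 0: -1.6
Index 1: -2.8
Index 2: -1.3
Maximum logit = -1.3 at index 2

2


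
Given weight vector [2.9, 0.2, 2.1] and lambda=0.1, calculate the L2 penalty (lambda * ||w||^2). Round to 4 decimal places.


Squaring each weight:
2.9^2 = 8.41
0.2^2 = 0.04
2.1^2 = 4.41
Sum of squares = 12.86
Penalty = 0.1 * 12.86 = 1.2860

1.2860


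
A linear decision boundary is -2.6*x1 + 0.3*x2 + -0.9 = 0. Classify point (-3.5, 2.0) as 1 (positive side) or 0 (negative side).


Compute -2.6 * -3.5 + 0.3 * 2.0 + -0.9
= 9.1 + 0.6 + -0.9
= 8.8
Since 8.8 >= 0, the point is on the positive side.

1


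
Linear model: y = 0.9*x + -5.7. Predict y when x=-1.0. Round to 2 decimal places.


y = 0.9 * -1.0 + (-5.7)
= -0.9 + (-5.7)
= -6.60

-6.60


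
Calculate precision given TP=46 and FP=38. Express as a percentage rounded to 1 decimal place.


Precision = TP / (TP + FP) * 100
= 46 / (46 + 38)
= 46 / 84
= 0.5476
= 54.8%

54.8


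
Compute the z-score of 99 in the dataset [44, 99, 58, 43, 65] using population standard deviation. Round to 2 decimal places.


Mean = (44 + 99 + 58 + 43 + 65) / 5 = 61.8
Variance = sum((x_i - mean)^2) / n = 415.76
Std = sqrt(415.76) = 20.3902
Z = (x - mean) / std
= (99 - 61.8) / 20.3902
= 37.2 / 20.3902
= 1.82

1.82


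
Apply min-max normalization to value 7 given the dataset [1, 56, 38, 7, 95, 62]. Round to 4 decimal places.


Min = 1, Max = 95
Range = 95 - 1 = 94
Scaled = (x - min) / (max - min)
= (7 - 1) / 94
= 6 / 94
= 0.0638

0.0638


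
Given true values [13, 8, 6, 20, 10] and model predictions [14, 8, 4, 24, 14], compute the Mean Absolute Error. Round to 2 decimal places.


Absolute errors: [1, 0, 2, 4, 4]
Sum of absolute errors = 11
MAE = 11 / 5 = 2.20

2.20


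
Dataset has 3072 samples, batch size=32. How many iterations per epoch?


Iterations per epoch = dataset_size / batch_size
= 3072 / 32
= 96

96


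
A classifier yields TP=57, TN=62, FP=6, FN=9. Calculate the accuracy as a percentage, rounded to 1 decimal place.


Accuracy = (TP + TN) / (TP + TN + FP + FN) * 100
= (57 + 62) / (57 + 62 + 6 + 9)
= 119 / 134
= 0.8881
= 88.8%

88.8


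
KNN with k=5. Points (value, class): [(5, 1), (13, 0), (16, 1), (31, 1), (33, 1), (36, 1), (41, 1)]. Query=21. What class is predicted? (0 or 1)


Distances from query 21:
Point 16 (class 1): distance = 5
Point 13 (class 0): distance = 8
Point 31 (class 1): distance = 10
Point 33 (class 1): distance = 12
Point 36 (class 1): distance = 15
K=5 nearest neighbors: classes = [1, 0, 1, 1, 1]
Votes for class 1: 4 / 5
Majority vote => class 1

1


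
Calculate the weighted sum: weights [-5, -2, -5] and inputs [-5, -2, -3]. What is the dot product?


Element-wise products:
-5 * -5 = 25
-2 * -2 = 4
-5 * -3 = 15
Sum = 25 + 4 + 15
= 44

44


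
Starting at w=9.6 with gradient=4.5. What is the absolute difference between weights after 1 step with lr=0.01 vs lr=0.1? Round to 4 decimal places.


With lr=0.01: w_new = 9.6 - 0.01 * 4.5 = 9.555
With lr=0.1: w_new = 9.6 - 0.1 * 4.5 = 9.15
Absolute difference = |9.555 - 9.15|
= 0.4050

0.4050


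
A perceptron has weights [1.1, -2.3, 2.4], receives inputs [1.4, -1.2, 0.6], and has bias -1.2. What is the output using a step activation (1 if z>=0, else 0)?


z = w . x + b
= 1.1*1.4 + -2.3*-1.2 + 2.4*0.6 + -1.2
= 1.54 + 2.76 + 1.44 + -1.2
= 5.74 + -1.2
= 4.54
Since z = 4.54 >= 0, output = 1

1


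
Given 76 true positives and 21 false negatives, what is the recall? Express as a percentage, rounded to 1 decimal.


Recall = TP / (TP + FN) * 100
= 76 / (76 + 21)
= 76 / 97
= 0.7835
= 78.4%

78.4


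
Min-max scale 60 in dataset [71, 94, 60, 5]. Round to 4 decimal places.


Min = 5, Max = 94
Range = 94 - 5 = 89
Scaled = (x - min) / (max - min)
= (60 - 5) / 89
= 55 / 89
= 0.6180

0.6180


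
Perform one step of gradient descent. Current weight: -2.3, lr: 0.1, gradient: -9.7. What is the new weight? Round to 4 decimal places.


w_new = w_old - lr * gradient
= -2.3 - 0.1 * -9.7
= -2.3 - (-0.97)
= -1.3300

-1.3300


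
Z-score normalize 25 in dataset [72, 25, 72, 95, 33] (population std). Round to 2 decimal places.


Mean = (72 + 25 + 72 + 95 + 33) / 5 = 59.4
Variance = sum((x_i - mean)^2) / n = 693.04
Std = sqrt(693.04) = 26.3257
Z = (x - mean) / std
= (25 - 59.4) / 26.3257
= -34.4 / 26.3257
= -1.31

-1.31


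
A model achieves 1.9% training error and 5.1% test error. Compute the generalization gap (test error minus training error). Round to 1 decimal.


Generalization gap = test_error - train_error
= 5.1 - 1.9
= 3.2%
A moderate gap.

3.2


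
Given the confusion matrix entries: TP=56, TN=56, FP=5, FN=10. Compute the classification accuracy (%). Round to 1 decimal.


Accuracy = (TP + TN) / (TP + TN + FP + FN) * 100
= (56 + 56) / (56 + 56 + 5 + 10)
= 112 / 127
= 0.8819
= 88.2%

88.2


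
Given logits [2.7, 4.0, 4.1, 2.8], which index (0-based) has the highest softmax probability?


Softmax is a monotonic transformation, so it preserves the argmax.
We need to find the index of the maximum logit.
Index 0: 2.7
Index 1: 4.0
Index 2: 4.1
Index 3: 2.8
Maximum logit = 4.1 at index 2

2


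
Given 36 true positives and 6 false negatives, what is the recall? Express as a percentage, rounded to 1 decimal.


Recall = TP / (TP + FN) * 100
= 36 / (36 + 6)
= 36 / 42
= 0.8571
= 85.7%

85.7


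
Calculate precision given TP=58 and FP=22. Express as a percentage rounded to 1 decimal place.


Precision = TP / (TP + FP) * 100
= 58 / (58 + 22)
= 58 / 80
= 0.725
= 72.5%

72.5


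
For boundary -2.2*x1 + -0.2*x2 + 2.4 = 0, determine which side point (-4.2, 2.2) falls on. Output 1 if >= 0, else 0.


Compute -2.2 * -4.2 + -0.2 * 2.2 + 2.4
= 9.24 + -0.44 + 2.4
= 11.2
Since 11.2 >= 0, the point is on the positive side.

1


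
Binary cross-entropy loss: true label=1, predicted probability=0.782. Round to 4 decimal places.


For y=1: Loss = -log(p)
= -log(0.782)
= -(-0.2459)
= 0.2459

0.2459


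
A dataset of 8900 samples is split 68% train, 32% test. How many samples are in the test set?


Train samples = 8900 * 68% = 6052
Test samples = 8900 - 6052
= 2848

2848


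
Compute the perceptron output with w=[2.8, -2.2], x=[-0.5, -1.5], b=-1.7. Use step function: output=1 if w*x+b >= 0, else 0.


z = w . x + b
= 2.8*-0.5 + -2.2*-1.5 + -1.7
= -1.4 + 3.3 + -1.7
= 1.9 + -1.7
= 0.2
Since z = 0.2 >= 0, output = 1

1


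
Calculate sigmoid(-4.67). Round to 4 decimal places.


sigmoid(z) = 1 / (1 + exp(-z))
exp(-(-4.67)) = exp(4.67) = 106.6977
1 + 106.6977 = 107.6977
1 / 107.6977 = 0.0093

0.0093


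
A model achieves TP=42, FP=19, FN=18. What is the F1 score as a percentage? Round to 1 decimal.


Precision = TP / (TP + FP) = 42 / 61 = 0.6885
Recall = TP / (TP + FN) = 42 / 60 = 0.7
F1 = 2 * P * R / (P + R)
= 2 * 0.6885 * 0.7 / (0.6885 + 0.7)
= 0.9639 / 1.3885
= 0.6942
As percentage: 69.4%

69.4


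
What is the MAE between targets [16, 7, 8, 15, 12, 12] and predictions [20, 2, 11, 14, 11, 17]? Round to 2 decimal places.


Absolute errors: [4, 5, 3, 1, 1, 5]
Sum of absolute errors = 19
MAE = 19 / 6 = 3.17

3.17


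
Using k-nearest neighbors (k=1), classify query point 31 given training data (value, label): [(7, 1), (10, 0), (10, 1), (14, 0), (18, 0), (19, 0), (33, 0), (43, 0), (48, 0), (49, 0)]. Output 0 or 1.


Distances from query 31:
Point 33 (class 0): distance = 2
K=1 nearest neighbors: classes = [0]
Votes for class 1: 0 / 1
Majority vote => class 0

0


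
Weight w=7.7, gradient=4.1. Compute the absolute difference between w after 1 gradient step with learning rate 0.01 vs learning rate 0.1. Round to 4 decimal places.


With lr=0.01: w_new = 7.7 - 0.01 * 4.1 = 7.659
With lr=0.1: w_new = 7.7 - 0.1 * 4.1 = 7.29
Absolute difference = |7.659 - 7.29|
= 0.3690

0.3690


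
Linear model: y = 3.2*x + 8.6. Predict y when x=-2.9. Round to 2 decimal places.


y = 3.2 * -2.9 + (8.6)
= -9.28 + (8.6)
= -0.68

-0.68


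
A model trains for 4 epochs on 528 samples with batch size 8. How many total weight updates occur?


Iterations per epoch = 528 / 8 = 66
Total updates = iterations_per_epoch * epochs
= 66 * 4
= 264

264


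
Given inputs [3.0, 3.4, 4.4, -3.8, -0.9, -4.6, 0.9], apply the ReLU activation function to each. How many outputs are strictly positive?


ReLU(x) = max(0, x) for each element:
ReLU(3.0) = 3.0
ReLU(3.4) = 3.4
ReLU(4.4) = 4.4
ReLU(-3.8) = 0
ReLU(-0.9) = 0
ReLU(-4.6) = 0
ReLU(0.9) = 0.9
Active neurons (>0): 4

4


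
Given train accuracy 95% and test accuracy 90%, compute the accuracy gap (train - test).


Gap = train_accuracy - test_accuracy
= 95 - 90
= 5%
This moderate gap may indicate mild overfitting.

5


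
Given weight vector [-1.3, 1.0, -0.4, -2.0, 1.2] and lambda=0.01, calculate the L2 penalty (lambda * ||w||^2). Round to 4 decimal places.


Squaring each weight:
(-1.3)^2 = 1.69
1.0^2 = 1.0
(-0.4)^2 = 0.16
(-2.0)^2 = 4.0
1.2^2 = 1.44
Sum of squares = 8.29
Penalty = 0.01 * 8.29 = 0.0829

0.0829


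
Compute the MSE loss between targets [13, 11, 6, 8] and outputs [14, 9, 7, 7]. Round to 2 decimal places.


Differences: [-1, 2, -1, 1]
Squared errors: [1, 4, 1, 1]
Sum of squared errors = 7
MSE = 7 / 4 = 1.75

1.75


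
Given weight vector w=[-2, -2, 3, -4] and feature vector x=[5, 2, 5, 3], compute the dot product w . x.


Element-wise products:
-2 * 5 = -10
-2 * 2 = -4
3 * 5 = 15
-4 * 3 = -12
Sum = -10 + -4 + 15 + -12
= -11

-11


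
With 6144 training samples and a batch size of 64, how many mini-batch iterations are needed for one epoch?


Iterations per epoch = dataset_size / batch_size
= 6144 / 64
= 96

96


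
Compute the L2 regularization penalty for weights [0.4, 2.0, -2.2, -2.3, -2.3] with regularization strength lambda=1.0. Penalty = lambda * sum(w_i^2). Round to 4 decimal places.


Squaring each weight:
0.4^2 = 0.16
2.0^2 = 4.0
(-2.2)^2 = 4.84
(-2.3)^2 = 5.29
(-2.3)^2 = 5.29
Sum of squares = 19.58
Penalty = 1.0 * 19.58 = 19.5800

19.5800


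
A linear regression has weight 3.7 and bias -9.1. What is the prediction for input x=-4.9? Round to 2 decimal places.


y = 3.7 * -4.9 + (-9.1)
= -18.13 + (-9.1)
= -27.23

-27.23


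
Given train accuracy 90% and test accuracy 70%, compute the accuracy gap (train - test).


Gap = train_accuracy - test_accuracy
= 90 - 70
= 20%
This gap suggests the model is overfitting.

20


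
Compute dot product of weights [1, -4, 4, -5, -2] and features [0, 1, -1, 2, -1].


Element-wise products:
1 * 0 = 0
-4 * 1 = -4
4 * -1 = -4
-5 * 2 = -10
-2 * -1 = 2
Sum = 0 + -4 + -4 + -10 + 2
= -16

-16


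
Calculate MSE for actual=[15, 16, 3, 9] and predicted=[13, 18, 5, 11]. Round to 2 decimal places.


Differences: [2, -2, -2, -2]
Squared errors: [4, 4, 4, 4]
Sum of squared errors = 16
MSE = 16 / 4 = 4.00

4.00


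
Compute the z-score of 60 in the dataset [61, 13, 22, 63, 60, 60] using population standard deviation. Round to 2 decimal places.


Mean = (61 + 13 + 22 + 63 + 60 + 60) / 6 = 46.5
Variance = sum((x_i - mean)^2) / n = 428.25
Std = sqrt(428.25) = 20.6942
Z = (x - mean) / std
= (60 - 46.5) / 20.6942
= 13.5 / 20.6942
= 0.65

0.65


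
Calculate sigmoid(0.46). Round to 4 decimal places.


sigmoid(z) = 1 / (1 + exp(-z))
exp(-(0.46)) = exp(-0.46) = 0.6313
1 + 0.6313 = 1.6313
1 / 1.6313 = 0.6130

0.6130


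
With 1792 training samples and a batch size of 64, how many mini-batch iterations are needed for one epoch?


Iterations per epoch = dataset_size / batch_size
= 1792 / 64
= 28

28


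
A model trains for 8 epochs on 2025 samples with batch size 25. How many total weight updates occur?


Iterations per epoch = 2025 / 25 = 81
Total updates = iterations_per_epoch * epochs
= 81 * 8
= 648

648


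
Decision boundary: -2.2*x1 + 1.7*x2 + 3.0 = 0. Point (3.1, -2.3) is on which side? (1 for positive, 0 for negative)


Compute -2.2 * 3.1 + 1.7 * -2.3 + 3.0
= -6.82 + -3.91 + 3.0
= -7.73
Since -7.73 < 0, the point is on the negative side.

0


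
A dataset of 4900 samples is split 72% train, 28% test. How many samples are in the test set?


Train samples = 4900 * 72% = 3528
Test samples = 4900 - 3528
= 1372

1372


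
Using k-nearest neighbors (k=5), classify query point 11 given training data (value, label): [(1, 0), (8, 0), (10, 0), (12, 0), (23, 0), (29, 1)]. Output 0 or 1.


Distances from query 11:
Point 10 (class 0): distance = 1
Point 12 (class 0): distance = 1
Point 8 (class 0): distance = 3
Point 1 (class 0): distance = 10
Point 23 (class 0): distance = 12
K=5 nearest neighbors: classes = [0, 0, 0, 0, 0]
Votes for class 1: 0 / 5
Majority vote => class 0

0


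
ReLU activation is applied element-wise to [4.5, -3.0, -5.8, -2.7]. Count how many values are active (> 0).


ReLU(x) = max(0, x) for each element:
ReLU(4.5) = 4.5
ReLU(-3.0) = 0
ReLU(-5.8) = 0
ReLU(-2.7) = 0
Active neurons (>0): 1

1


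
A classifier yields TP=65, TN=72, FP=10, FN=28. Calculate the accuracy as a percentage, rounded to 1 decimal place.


Accuracy = (TP + TN) / (TP + TN + FP + FN) * 100
= (65 + 72) / (65 + 72 + 10 + 28)
= 137 / 175
= 0.7829
= 78.3%

78.3


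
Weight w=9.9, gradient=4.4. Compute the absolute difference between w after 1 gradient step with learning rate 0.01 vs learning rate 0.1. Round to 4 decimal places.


With lr=0.01: w_new = 9.9 - 0.01 * 4.4 = 9.856
With lr=0.1: w_new = 9.9 - 0.1 * 4.4 = 9.46
Absolute difference = |9.856 - 9.46|
= 0.3960

0.3960


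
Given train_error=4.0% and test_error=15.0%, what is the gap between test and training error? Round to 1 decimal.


Generalization gap = test_error - train_error
= 15.0 - 4.0
= 11.0%
A large gap suggests overfitting.

11.0


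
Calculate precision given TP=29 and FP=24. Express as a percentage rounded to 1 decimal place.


Precision = TP / (TP + FP) * 100
= 29 / (29 + 24)
= 29 / 53
= 0.5472
= 54.7%

54.7


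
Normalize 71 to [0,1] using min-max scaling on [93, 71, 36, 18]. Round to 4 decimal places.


Min = 18, Max = 93
Range = 93 - 18 = 75
Scaled = (x - min) / (max - min)
= (71 - 18) / 75
= 53 / 75
= 0.7067

0.7067


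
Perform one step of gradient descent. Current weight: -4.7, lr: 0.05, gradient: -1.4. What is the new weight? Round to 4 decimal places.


w_new = w_old - lr * gradient
= -4.7 - 0.05 * -1.4
= -4.7 - (-0.07)
= -4.6300

-4.6300


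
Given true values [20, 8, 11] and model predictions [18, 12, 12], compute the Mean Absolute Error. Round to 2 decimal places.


Absolute errors: [2, 4, 1]
Sum of absolute errors = 7
MAE = 7 / 3 = 2.33

2.33


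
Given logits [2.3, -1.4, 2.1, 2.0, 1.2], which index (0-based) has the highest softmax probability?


Softmax is a monotonic transformation, so it preserves the argmax.
We need to find the index of the maximum logit.
Index 0: 2.3
Index 1: -1.4
Index 2: 2.1
Index 3: 2.0
Index 4: 1.2
Maximum logit = 2.3 at index 0

0


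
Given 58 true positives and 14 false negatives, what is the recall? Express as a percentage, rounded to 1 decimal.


Recall = TP / (TP + FN) * 100
= 58 / (58 + 14)
= 58 / 72
= 0.8056
= 80.6%

80.6


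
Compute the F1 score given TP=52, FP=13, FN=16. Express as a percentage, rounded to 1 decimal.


Precision = TP / (TP + FP) = 52 / 65 = 0.8
Recall = TP / (TP + FN) = 52 / 68 = 0.7647
F1 = 2 * P * R / (P + R)
= 2 * 0.8 * 0.7647 / (0.8 + 0.7647)
= 1.2235 / 1.5647
= 0.782
As percentage: 78.2%

78.2


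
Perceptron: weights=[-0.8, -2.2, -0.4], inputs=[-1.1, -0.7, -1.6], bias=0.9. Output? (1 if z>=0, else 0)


z = w . x + b
= -0.8*-1.1 + -2.2*-0.7 + -0.4*-1.6 + 0.9
= 0.88 + 1.54 + 0.64 + 0.9
= 3.06 + 0.9
= 3.96
Since z = 3.96 >= 0, output = 1

1


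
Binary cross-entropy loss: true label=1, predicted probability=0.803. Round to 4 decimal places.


For y=1: Loss = -log(p)
= -log(0.803)
= -(-0.2194)
= 0.2194

0.2194


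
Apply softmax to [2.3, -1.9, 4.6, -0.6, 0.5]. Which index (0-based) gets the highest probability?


Softmax is a monotonic transformation, so it preserves the argmax.
We need to find the index of the maximum logit.
Index 0: 2.3
Index 1: -1.9
Index 2: 4.6
Index 3: -0.6
Index 4: 0.5
Maximum logit = 4.6 at index 2

2


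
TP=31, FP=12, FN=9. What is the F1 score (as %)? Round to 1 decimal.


Precision = TP / (TP + FP) = 31 / 43 = 0.7209
Recall = TP / (TP + FN) = 31 / 40 = 0.775
F1 = 2 * P * R / (P + R)
= 2 * 0.7209 * 0.775 / (0.7209 + 0.775)
= 1.1174 / 1.4959
= 0.747
As percentage: 74.7%

74.7


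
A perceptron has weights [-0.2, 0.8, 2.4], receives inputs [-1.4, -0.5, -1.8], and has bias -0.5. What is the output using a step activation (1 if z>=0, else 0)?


z = w . x + b
= -0.2*-1.4 + 0.8*-0.5 + 2.4*-1.8 + -0.5
= 0.28 + -0.4 + -4.32 + -0.5
= -4.44 + -0.5
= -4.94
Since z = -4.94 < 0, output = 0

0


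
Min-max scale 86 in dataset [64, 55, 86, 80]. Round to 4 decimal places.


Min = 55, Max = 86
Range = 86 - 55 = 31
Scaled = (x - min) / (max - min)
= (86 - 55) / 31
= 31 / 31
= 1.0000

1.0000


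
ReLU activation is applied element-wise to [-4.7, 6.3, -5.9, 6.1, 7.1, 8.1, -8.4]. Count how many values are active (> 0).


ReLU(x) = max(0, x) for each element:
ReLU(-4.7) = 0
ReLU(6.3) = 6.3
ReLU(-5.9) = 0
ReLU(6.1) = 6.1
ReLU(7.1) = 7.1
ReLU(8.1) = 8.1
ReLU(-8.4) = 0
Active neurons (>0): 4

4


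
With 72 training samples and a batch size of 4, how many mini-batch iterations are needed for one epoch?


Iterations per epoch = dataset_size / batch_size
= 72 / 4
= 18

18


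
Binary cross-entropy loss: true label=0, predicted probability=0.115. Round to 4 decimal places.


For y=0: Loss = -log(1-p)
= -log(1 - 0.115)
= -log(0.885)
= -(-0.1222)
= 0.1222

0.1222


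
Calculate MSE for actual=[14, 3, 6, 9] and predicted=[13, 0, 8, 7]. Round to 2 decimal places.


Differences: [1, 3, -2, 2]
Squared errors: [1, 9, 4, 4]
Sum of squared errors = 18
MSE = 18 / 4 = 4.50

4.50


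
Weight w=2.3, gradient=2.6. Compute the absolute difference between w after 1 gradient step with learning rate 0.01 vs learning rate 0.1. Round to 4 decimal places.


With lr=0.01: w_new = 2.3 - 0.01 * 2.6 = 2.274
With lr=0.1: w_new = 2.3 - 0.1 * 2.6 = 2.04
Absolute difference = |2.274 - 2.04|
= 0.2340

0.2340


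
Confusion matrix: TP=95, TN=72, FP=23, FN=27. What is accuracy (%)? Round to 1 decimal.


Accuracy = (TP + TN) / (TP + TN + FP + FN) * 100
= (95 + 72) / (95 + 72 + 23 + 27)
= 167 / 217
= 0.7696
= 77.0%

77.0


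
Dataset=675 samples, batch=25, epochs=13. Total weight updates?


Iterations per epoch = 675 / 25 = 27
Total updates = iterations_per_epoch * epochs
= 27 * 13
= 351

351


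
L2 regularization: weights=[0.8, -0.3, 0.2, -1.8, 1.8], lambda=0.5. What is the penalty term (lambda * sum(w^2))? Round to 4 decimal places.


Squaring each weight:
0.8^2 = 0.64
(-0.3)^2 = 0.09
0.2^2 = 0.04
(-1.8)^2 = 3.24
1.8^2 = 3.24
Sum of squares = 7.25
Penalty = 0.5 * 7.25 = 3.6250

3.6250


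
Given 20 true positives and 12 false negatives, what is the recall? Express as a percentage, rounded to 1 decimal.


Recall = TP / (TP + FN) * 100
= 20 / (20 + 12)
= 20 / 32
= 0.625
= 62.5%

62.5


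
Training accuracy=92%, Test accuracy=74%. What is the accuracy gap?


Gap = train_accuracy - test_accuracy
= 92 - 74
= 18%
This gap suggests the model is overfitting.

18


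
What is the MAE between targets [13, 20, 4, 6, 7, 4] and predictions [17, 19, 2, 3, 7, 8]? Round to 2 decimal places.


Absolute errors: [4, 1, 2, 3, 0, 4]
Sum of absolute errors = 14
MAE = 14 / 6 = 2.33

2.33


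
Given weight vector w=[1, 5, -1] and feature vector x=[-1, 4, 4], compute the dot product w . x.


Element-wise products:
1 * -1 = -1
5 * 4 = 20
-1 * 4 = -4
Sum = -1 + 20 + -4
= 15

15


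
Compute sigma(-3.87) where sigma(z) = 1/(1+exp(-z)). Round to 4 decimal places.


sigmoid(z) = 1 / (1 + exp(-z))
exp(-(-3.87)) = exp(3.87) = 47.9424
1 + 47.9424 = 48.9424
1 / 48.9424 = 0.0204

0.0204


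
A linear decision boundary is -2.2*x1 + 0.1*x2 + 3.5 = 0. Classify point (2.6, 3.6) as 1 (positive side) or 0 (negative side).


Compute -2.2 * 2.6 + 0.1 * 3.6 + 3.5
= -5.72 + 0.36 + 3.5
= -1.86
Since -1.86 < 0, the point is on the negative side.

0


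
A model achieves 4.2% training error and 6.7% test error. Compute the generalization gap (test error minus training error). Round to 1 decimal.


Generalization gap = test_error - train_error
= 6.7 - 4.2
= 2.5%
A moderate gap.

2.5


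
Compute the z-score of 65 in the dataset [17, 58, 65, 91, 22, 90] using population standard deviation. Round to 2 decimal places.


Mean = (17 + 58 + 65 + 91 + 22 + 90) / 6 = 57.1667
Variance = sum((x_i - mean)^2) / n = 855.8056
Std = sqrt(855.8056) = 29.2542
Z = (x - mean) / std
= (65 - 57.1667) / 29.2542
= 7.8333 / 29.2542
= 0.27

0.27


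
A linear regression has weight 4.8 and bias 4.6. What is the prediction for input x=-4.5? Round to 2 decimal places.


y = 4.8 * -4.5 + (4.6)
= -21.6 + (4.6)
= -17.00

-17.00


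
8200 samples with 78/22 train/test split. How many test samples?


Train samples = 8200 * 78% = 6396
Test samples = 8200 - 6396
= 1804

1804


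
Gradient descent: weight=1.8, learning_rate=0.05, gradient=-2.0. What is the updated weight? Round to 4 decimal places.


w_new = w_old - lr * gradient
= 1.8 - 0.05 * -2.0
= 1.8 - (-0.1)
= 1.9000

1.9000


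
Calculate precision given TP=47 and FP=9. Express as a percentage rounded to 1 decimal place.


Precision = TP / (TP + FP) * 100
= 47 / (47 + 9)
= 47 / 56
= 0.8393
= 83.9%

83.9


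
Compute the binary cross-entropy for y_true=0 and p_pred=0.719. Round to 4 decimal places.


For y=0: Loss = -log(1-p)
= -log(1 - 0.719)
= -log(0.281)
= -(-1.2694)
= 1.2694

1.2694


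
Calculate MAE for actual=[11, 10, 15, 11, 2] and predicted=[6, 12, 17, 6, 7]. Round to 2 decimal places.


Absolute errors: [5, 2, 2, 5, 5]
Sum of absolute errors = 19
MAE = 19 / 5 = 3.80

3.80


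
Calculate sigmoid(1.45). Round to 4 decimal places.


sigmoid(z) = 1 / (1 + exp(-z))
exp(-(1.45)) = exp(-1.45) = 0.2346
1 + 0.2346 = 1.2346
1 / 1.2346 = 0.8100

0.8100


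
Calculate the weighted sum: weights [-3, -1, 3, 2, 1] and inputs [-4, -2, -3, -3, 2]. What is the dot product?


Element-wise products:
-3 * -4 = 12
-1 * -2 = 2
3 * -3 = -9
2 * -3 = -6
1 * 2 = 2
Sum = 12 + 2 + -9 + -6 + 2
= 1

1


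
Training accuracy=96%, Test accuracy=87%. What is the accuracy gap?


Gap = train_accuracy - test_accuracy
= 96 - 87
= 9%
This moderate gap may indicate mild overfitting.

9


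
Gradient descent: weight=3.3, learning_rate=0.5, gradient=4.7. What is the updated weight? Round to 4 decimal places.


w_new = w_old - lr * gradient
= 3.3 - 0.5 * 4.7
= 3.3 - (2.35)
= 0.9500

0.9500


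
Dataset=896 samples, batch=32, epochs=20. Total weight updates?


Iterations per epoch = 896 / 32 = 28
Total updates = iterations_per_epoch * epochs
= 28 * 20
= 560

560


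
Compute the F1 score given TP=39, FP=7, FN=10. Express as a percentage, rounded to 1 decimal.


Precision = TP / (TP + FP) = 39 / 46 = 0.8478
Recall = TP / (TP + FN) = 39 / 49 = 0.7959
F1 = 2 * P * R / (P + R)
= 2 * 0.8478 * 0.7959 / (0.8478 + 0.7959)
= 1.3496 / 1.6437
= 0.8211
As percentage: 82.1%

82.1


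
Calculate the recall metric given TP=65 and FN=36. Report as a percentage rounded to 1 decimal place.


Recall = TP / (TP + FN) * 100
= 65 / (65 + 36)
= 65 / 101
= 0.6436
= 64.4%

64.4


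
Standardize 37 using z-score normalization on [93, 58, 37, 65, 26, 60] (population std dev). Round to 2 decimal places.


Mean = (93 + 58 + 37 + 65 + 26 + 60) / 6 = 56.5
Variance = sum((x_i - mean)^2) / n = 454.9167
Std = sqrt(454.9167) = 21.3288
Z = (x - mean) / std
= (37 - 56.5) / 21.3288
= -19.5 / 21.3288
= -0.91

-0.91


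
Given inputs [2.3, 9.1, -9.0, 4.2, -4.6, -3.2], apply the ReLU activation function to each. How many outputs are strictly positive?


ReLU(x) = max(0, x) for each element:
ReLU(2.3) = 2.3
ReLU(9.1) = 9.1
ReLU(-9.0) = 0
ReLU(4.2) = 4.2
ReLU(-4.6) = 0
ReLU(-3.2) = 0
Active neurons (>0): 3

3


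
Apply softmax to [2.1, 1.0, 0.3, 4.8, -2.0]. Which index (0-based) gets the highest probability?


Softmax is a monotonic transformation, so it preserves the argmax.
We need to find the index of the maximum logit.
Index 0: 2.1
Index 1: 1.0
Index 2: 0.3
Index 3: 4.8
Index 4: -2.0
Maximum logit = 4.8 at index 3

3


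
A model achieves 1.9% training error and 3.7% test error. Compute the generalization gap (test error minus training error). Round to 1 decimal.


Generalization gap = test_error - train_error
= 3.7 - 1.9
= 1.8%
A small gap suggests good generalization.

1.8


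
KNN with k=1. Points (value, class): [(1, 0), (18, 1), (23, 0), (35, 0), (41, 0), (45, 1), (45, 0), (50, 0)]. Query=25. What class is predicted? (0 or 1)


Distances from query 25:
Point 23 (class 0): distance = 2
K=1 nearest neighbors: classes = [0]
Votes for class 1: 0 / 1
Majority vote => class 0

0


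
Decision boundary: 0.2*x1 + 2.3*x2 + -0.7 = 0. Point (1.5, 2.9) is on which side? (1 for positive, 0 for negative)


Compute 0.2 * 1.5 + 2.3 * 2.9 + -0.7
= 0.3 + 6.67 + -0.7
= 6.27
Since 6.27 >= 0, the point is on the positive side.

1


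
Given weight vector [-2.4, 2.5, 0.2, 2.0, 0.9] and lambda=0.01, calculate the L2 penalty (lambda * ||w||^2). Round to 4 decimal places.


Squaring each weight:
(-2.4)^2 = 5.76
2.5^2 = 6.25
0.2^2 = 0.04
2.0^2 = 4.0
0.9^2 = 0.81
Sum of squares = 16.86
Penalty = 0.01 * 16.86 = 0.1686

0.1686


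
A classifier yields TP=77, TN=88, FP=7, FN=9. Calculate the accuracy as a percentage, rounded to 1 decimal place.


Accuracy = (TP + TN) / (TP + TN + FP + FN) * 100
= (77 + 88) / (77 + 88 + 7 + 9)
= 165 / 181
= 0.9116
= 91.2%

91.2


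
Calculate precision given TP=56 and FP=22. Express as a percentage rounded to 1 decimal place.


Precision = TP / (TP + FP) * 100
= 56 / (56 + 22)
= 56 / 78
= 0.7179
= 71.8%

71.8


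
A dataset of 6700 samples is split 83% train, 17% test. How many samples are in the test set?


Train samples = 6700 * 83% = 5561
Test samples = 6700 - 5561
= 1139

1139


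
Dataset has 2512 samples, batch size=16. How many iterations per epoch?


Iterations per epoch = dataset_size / batch_size
= 2512 / 16
= 157

157


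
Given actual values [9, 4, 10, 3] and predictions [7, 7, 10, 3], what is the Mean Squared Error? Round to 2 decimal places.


Differences: [2, -3, 0, 0]
Squared errors: [4, 9, 0, 0]
Sum of squared errors = 13
MSE = 13 / 4 = 3.25

3.25


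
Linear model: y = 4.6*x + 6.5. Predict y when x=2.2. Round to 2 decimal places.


y = 4.6 * 2.2 + (6.5)
= 10.12 + (6.5)
= 16.62

16.62


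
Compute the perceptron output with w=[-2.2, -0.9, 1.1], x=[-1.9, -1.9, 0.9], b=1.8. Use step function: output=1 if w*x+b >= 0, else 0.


z = w . x + b
= -2.2*-1.9 + -0.9*-1.9 + 1.1*0.9 + 1.8
= 4.18 + 1.71 + 0.99 + 1.8
= 6.88 + 1.8
= 8.68
Since z = 8.68 >= 0, output = 1

1


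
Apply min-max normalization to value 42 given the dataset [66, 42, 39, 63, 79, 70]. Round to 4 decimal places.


Min = 39, Max = 79
Range = 79 - 39 = 40
Scaled = (x - min) / (max - min)
= (42 - 39) / 40
= 3 / 40
= 0.0750

0.0750


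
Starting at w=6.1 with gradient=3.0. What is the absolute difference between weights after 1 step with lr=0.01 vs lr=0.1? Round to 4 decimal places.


With lr=0.01: w_new = 6.1 - 0.01 * 3.0 = 6.07
With lr=0.1: w_new = 6.1 - 0.1 * 3.0 = 5.8
Absolute difference = |6.07 - 5.8|
= 0.2700

0.2700


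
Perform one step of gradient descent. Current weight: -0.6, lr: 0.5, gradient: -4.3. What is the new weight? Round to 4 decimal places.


w_new = w_old - lr * gradient
= -0.6 - 0.5 * -4.3
= -0.6 - (-2.15)
= 1.5500

1.5500


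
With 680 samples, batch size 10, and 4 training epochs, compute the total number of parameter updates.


Iterations per epoch = 680 / 10 = 68
Total updates = iterations_per_epoch * epochs
= 68 * 4
= 272

272


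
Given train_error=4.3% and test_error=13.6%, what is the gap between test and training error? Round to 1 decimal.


Generalization gap = test_error - train_error
= 13.6 - 4.3
= 9.3%
A moderate gap.

9.3


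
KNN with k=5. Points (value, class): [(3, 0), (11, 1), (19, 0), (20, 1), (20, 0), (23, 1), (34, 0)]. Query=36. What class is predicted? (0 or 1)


Distances from query 36:
Point 34 (class 0): distance = 2
Point 23 (class 1): distance = 13
Point 20 (class 0): distance = 16
Point 20 (class 1): distance = 16
Point 19 (class 0): distance = 17
K=5 nearest neighbors: classes = [0, 1, 0, 1, 0]
Votes for class 1: 2 / 5
Majority vote => class 0

0


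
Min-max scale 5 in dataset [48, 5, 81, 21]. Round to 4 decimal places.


Min = 5, Max = 81
Range = 81 - 5 = 76
Scaled = (x - min) / (max - min)
= (5 - 5) / 76
= 0 / 76
= 0.0000

0.0000


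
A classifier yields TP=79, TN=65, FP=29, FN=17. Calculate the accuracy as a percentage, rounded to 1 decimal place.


Accuracy = (TP + TN) / (TP + TN + FP + FN) * 100
= (79 + 65) / (79 + 65 + 29 + 17)
= 144 / 190
= 0.7579
= 75.8%

75.8
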